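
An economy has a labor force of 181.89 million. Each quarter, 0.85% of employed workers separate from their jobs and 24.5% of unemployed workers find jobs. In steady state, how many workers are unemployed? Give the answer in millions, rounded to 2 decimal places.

Steady-state unemployment rate u* = s/(s+f) = 0.85/(0.85+24.5) = 0.033531.
Unemployed = u* × labor force = 0.033531 × 181.89 ≈ 6.10 million.

About 6.10 million are unemployed in steady state.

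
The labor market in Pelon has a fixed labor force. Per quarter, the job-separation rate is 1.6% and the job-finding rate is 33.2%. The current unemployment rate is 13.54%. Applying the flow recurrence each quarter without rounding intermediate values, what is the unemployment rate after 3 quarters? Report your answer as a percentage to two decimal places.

With a fixed labor force, u_{t+1} = u_t + s·(1−u_t) − f·u_t = u_t·(1−s−f) + s.
Here 1−s−f = 0.652 and s = 0.016.
u_1 = 0.135400 × 0.652 + 0.016 = 0.104281.
u_2 = 0.104281 × 0.652 + 0.016 = 0.083991.
u_3 = 0.083991 × 0.652 + 0.016 = 0.070762.

Unemployment rate after three quarters ≈ 7.08%.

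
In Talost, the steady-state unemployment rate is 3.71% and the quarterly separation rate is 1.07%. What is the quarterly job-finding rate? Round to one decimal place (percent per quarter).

Job-finding rate ≈ 27.8% per quarter.

From u* = s/(s+f): f = s·(1−u)/u.
f = 1.07 × (1 − 0.0371) / 0.0371 = 1.0303 / 0.0371 ≈ 27.8% per quarter.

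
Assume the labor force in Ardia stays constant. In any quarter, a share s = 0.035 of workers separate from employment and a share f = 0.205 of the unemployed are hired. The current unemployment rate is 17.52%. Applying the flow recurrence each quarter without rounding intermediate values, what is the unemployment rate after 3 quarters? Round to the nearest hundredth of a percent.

With a fixed labor force, u_{t+1} = u_t + s·(1−u_t) − f·u_t = u_t·(1−s−f) + s.
Here 1−s−f = 0.760 and s = 0.035.
u_1 = 0.175200 × 0.760 + 0.035 = 0.168152.
u_2 = 0.168152 × 0.760 + 0.035 = 0.162796.
u_3 = 0.162796 × 0.760 + 0.035 = 0.158725.

Unemployment rate after three quarters ≈ 15.87%.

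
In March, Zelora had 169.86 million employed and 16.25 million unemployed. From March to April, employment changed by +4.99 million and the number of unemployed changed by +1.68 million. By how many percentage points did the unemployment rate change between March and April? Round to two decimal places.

March: labor force = 169.86 + 16.25 = 186.11; u = 16.25/186.11 = 8.73%.
April: labor force = 174.85 + 17.93 = 192.78; u = 17.93/192.78 = 9.30%.
Change = 9.30% − 8.73% = +0.57 pp.

The unemployment rate changed by +0.57 percentage points.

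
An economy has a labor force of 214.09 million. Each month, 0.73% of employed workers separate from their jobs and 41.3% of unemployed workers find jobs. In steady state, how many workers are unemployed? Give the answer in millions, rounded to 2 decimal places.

About 3.72 million are unemployed in steady state.

Steady-state unemployment rate u* = s/(s+f) = 0.73/(0.73+41.3) = 0.017369.
Unemployed = u* × labor force = 0.017369 × 214.09 ≈ 3.72 million.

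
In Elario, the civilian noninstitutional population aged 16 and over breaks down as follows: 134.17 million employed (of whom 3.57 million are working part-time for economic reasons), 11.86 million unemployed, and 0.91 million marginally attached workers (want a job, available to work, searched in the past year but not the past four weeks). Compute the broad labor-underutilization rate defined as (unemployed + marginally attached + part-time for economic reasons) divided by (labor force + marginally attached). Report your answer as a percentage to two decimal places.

Labor force = 134.17 + 11.86 = 146.03 million.
Numerator = 11.86 + 0.91 + 3.57 = 16.34 million.
Denominator = 146.03 + 0.91 = 146.94 million.
Broad rate = 16.34 / 146.94 = 11.12%.

Broad underutilization rate ≈ 11.12%.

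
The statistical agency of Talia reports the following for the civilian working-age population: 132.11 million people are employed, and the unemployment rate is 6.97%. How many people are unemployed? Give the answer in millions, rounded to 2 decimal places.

Let U be the number unemployed. The labor force is E + U, and U/(E+U) = 0.0697.
So U = 0.0697 × 132.11 / (1 − 0.0697) = 9.2081 / 0.9303 ≈ 9.90 million.

About 9.90 million are unemployed.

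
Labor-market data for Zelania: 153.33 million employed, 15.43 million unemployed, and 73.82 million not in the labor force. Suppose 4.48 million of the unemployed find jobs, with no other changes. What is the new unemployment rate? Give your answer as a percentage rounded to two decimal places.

Initially, labor force = 153.33 + 15.43 = 168.76 million, so u = 15.43/168.76 = 9.14%.
After the change, unemployed falls and employed rises by 4.48; labor force unchanged → E = 157.81, U = 10.95, labor force = 168.76 million.
New unemployment rate = 10.95 / 168.76 = 6.49%.

New unemployment rate ≈ 6.49%.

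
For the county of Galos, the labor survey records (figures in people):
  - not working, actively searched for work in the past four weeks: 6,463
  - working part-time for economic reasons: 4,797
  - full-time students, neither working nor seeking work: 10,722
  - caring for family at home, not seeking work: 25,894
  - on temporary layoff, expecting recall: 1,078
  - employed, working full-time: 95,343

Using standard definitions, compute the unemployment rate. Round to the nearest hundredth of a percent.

Employed = 4,797 + 95,343 = 100,140 (anyone who worked, including part-time for economic reasons, counts as employed).
Unemployed = 6,463 + 1,078 = 7,541 (jobless and actively searching, or on temporary layoff).
Labor force = 100,140 + 7,541 = 107,681.
Unemployment rate = 7,541 / 107,681 = 7.00%.

Unemployment rate ≈ 7.00%.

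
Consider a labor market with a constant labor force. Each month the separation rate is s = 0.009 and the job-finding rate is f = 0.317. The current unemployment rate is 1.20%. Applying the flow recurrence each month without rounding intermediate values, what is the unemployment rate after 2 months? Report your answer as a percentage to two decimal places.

With a fixed labor force, u_{t+1} = u_t + s·(1−u_t) − f·u_t = u_t·(1−s−f) + s.
Here 1−s−f = 0.674 and s = 0.009.
u_1 = 0.012000 × 0.674 + 0.009 = 0.017088.
u_2 = 0.017088 × 0.674 + 0.009 = 0.020517.

Unemployment rate after two months ≈ 2.05%.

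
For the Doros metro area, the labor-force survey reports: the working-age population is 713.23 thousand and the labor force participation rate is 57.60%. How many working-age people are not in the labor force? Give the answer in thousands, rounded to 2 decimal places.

About 302.41 thousand are not in the labor force.

Share not in the labor force = 1 − 0.5760 = 0.4240.
Not in labor force = 0.4240 × 713.23 ≈ 302.41 thousand.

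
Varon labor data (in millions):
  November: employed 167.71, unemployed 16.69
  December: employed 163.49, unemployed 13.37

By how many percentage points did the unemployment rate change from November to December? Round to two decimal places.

The unemployment rate changed by −1.49 percentage points.

November: labor force = 167.71 + 16.69 = 184.40; u = 16.69/184.40 = 9.05%.
December: labor force = 163.49 + 13.37 = 176.86; u = 13.37/176.86 = 7.56%.
Change = 7.56% − 9.05% = −1.49 pp.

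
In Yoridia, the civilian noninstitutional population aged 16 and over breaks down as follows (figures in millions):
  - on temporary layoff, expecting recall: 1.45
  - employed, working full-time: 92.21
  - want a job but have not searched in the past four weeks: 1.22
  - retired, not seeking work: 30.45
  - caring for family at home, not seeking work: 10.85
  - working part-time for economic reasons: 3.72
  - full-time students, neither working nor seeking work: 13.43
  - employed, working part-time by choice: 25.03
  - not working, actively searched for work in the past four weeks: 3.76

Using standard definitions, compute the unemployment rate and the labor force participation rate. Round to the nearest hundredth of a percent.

Unemployment rate ≈ 4.13%; labor force participation rate ≈ 69.28%.

Employed = 92.21 + 3.72 + 25.03 = 120.96 million (anyone who worked, including part-time for economic reasons, counts as employed).
Unemployed = 1.45 + 3.76 = 5.21 million (jobless and actively searching, or on temporary layoff).
Labor force = 120.96 + 5.21 = 126.17 million.
Not in labor force = 1.22 + 30.45 + 10.85 + 13.43 = 55.95 million (those not working and not actively searching are outside the labor force — including those who want a job but have given up searching).
Civilian working-age population = 126.17 + 55.95 = 182.12 million.
Unemployment rate = 5.21 / 126.17 = 4.13%.
Labor force participation rate = 126.17 / 182.12 = 69.28%.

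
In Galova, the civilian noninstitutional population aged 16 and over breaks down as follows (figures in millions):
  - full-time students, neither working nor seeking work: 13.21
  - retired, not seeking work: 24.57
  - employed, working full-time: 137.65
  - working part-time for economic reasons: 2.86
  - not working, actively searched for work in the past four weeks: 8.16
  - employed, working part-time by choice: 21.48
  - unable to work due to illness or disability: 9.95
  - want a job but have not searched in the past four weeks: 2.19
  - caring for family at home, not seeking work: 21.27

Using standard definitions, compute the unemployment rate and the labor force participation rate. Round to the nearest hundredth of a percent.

Unemployment rate ≈ 4.80%; labor force participation rate ≈ 70.50%.

Employed = 137.65 + 2.86 + 21.48 = 161.99 million (anyone who worked, including part-time for economic reasons, counts as employed).
Unemployed = 8.16 million.
Labor force = 161.99 + 8.16 = 170.15 million.
Not in labor force = 13.21 + 24.57 + 9.95 + 2.19 + 21.27 = 71.19 million (those not working and not actively searching are outside the labor force — including those who want a job but have given up searching).
Civilian working-age population = 170.15 + 71.19 = 241.34 million.
Unemployment rate = 8.16 / 170.15 = 4.80%.
Labor force participation rate = 170.15 / 241.34 = 70.50%.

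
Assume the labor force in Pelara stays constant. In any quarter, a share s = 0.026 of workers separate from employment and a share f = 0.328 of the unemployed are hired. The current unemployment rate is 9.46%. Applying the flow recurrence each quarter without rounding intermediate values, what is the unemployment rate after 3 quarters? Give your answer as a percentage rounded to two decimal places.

With a fixed labor force, u_{t+1} = u_t + s·(1−u_t) − f·u_t = u_t·(1−s−f) + s.
Here 1−s−f = 0.646 and s = 0.026.
u_1 = 0.094600 × 0.646 + 0.026 = 0.087112.
u_2 = 0.087112 × 0.646 + 0.026 = 0.082274.
u_3 = 0.082274 × 0.646 + 0.026 = 0.079149.

Unemployment rate after three quarters ≈ 7.91%.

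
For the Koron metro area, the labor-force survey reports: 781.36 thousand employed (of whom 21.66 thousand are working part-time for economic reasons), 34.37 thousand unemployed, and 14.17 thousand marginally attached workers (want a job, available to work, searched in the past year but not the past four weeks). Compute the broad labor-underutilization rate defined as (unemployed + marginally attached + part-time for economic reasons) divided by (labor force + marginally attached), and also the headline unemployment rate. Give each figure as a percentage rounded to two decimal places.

Labor force = 781.36 + 34.37 = 815.73 thousand.
Numerator = 34.37 + 14.17 + 21.66 = 70.20 thousand.
Denominator = 815.73 + 14.17 = 829.90 thousand.
Broad rate = 70.20 / 829.90 = 8.46%.
Headline unemployment rate = 34.37 / 815.73 = 4.21%.

Broad underutilization rate ≈ 8.46%; headline unemployment rate ≈ 4.21%.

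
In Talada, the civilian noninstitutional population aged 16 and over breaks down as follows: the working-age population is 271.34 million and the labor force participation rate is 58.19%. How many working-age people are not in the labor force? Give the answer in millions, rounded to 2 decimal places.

Share not in the labor force = 1 − 0.5819 = 0.4181.
Not in labor force = 0.4181 × 271.34 ≈ 113.45 million.

About 113.45 million are not in the labor force.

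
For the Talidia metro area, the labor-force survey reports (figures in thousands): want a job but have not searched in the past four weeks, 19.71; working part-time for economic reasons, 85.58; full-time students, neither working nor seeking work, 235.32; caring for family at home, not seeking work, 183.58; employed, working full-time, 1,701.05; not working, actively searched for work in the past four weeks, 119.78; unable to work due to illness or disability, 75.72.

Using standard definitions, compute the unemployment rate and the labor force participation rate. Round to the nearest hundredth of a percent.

Unemployment rate ≈ 6.28%; labor force participation rate ≈ 78.75%.

Employed = 85.58 + 1,701.05 = 1,786.63 thousand (anyone who worked, including part-time for economic reasons, counts as employed).
Unemployed = 119.78 thousand.
Labor force = 1,786.63 + 119.78 = 1,906.41 thousand.
Not in labor force = 19.71 + 235.32 + 183.58 + 75.72 = 514.33 thousand (those not working and not actively searching are outside the labor force — including those who want a job but have given up searching).
Civilian working-age population = 1,906.41 + 514.33 = 2,420.74 thousand.
Unemployment rate = 119.78 / 1,906.41 = 6.28%.
Labor force participation rate = 1,906.41 / 2,420.74 = 78.75%.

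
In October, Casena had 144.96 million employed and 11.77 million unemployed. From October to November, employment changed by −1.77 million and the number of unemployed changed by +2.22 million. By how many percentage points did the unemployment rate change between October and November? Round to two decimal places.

October: labor force = 144.96 + 11.77 = 156.73; u = 11.77/156.73 = 7.51%.
November: labor force = 143.19 + 13.99 = 157.18; u = 13.99/157.18 = 8.90%.
Change = 8.90% − 7.51% = +1.39 pp.

The unemployment rate changed by +1.39 percentage points.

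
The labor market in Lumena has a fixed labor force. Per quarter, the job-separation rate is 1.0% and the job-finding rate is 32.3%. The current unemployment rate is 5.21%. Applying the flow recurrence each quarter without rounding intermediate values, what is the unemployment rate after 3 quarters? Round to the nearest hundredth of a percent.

With a fixed labor force, u_{t+1} = u_t + s·(1−u_t) − f·u_t = u_t·(1−s−f) + s.
Here 1−s−f = 0.667 and s = 0.010.
u_1 = 0.052100 × 0.667 + 0.010 = 0.044751.
u_2 = 0.044751 × 0.667 + 0.010 = 0.039849.
u_3 = 0.039849 × 0.667 + 0.010 = 0.036579.

Unemployment rate after three quarters ≈ 3.66%.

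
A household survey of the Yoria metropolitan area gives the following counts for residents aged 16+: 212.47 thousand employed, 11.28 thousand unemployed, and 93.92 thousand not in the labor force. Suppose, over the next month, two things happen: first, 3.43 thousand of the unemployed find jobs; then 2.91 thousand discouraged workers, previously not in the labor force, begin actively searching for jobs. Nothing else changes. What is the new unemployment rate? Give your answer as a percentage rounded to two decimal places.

Initially, labor force = 212.47 + 11.28 = 223.75 thousand, so u = 11.28/223.75 = 5.04%.
After the first change, unemployed falls and employed rises by 3.43; labor force unchanged → E = 215.90, U = 7.85, labor force = 223.75 thousand.
After the second change, unemployed and labor force both rise by 2.91 → E = 215.90, U = 10.76, labor force = 226.66 thousand.
New unemployment rate = 10.76 / 226.66 = 4.75%.

New unemployment rate ≈ 4.75%.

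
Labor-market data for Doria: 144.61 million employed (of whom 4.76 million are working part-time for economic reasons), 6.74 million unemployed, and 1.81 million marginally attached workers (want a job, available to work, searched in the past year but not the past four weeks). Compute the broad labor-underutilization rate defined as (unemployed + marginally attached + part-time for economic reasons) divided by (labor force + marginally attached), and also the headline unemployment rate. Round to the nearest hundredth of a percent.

Labor force = 144.61 + 6.74 = 151.35 million.
Numerator = 6.74 + 1.81 + 4.76 = 13.31 million.
Denominator = 151.35 + 1.81 = 153.16 million.
Broad rate = 13.31 / 153.16 = 8.69%.
Headline unemployment rate = 6.74 / 151.35 = 4.45%.

Broad underutilization rate ≈ 8.69%; headline unemployment rate ≈ 4.45%.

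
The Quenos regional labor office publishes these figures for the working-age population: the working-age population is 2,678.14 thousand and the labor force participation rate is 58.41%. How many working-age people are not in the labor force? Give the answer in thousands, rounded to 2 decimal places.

About 1,113.84 thousand are not in the labor force.

Share not in the labor force = 1 − 0.5841 = 0.4159.
Not in labor force = 0.4159 × 2,678.14 ≈ 1,113.84 thousand.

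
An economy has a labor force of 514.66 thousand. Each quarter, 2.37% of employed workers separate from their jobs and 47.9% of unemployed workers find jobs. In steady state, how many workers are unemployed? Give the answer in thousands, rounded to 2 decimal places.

About 24.26 thousand are unemployed in steady state.

Steady-state unemployment rate u* = s/(s+f) = 2.37/(2.37+47.9) = 0.047145.
Unemployed = u* × labor force = 0.047145 × 514.66 ≈ 24.26 thousand.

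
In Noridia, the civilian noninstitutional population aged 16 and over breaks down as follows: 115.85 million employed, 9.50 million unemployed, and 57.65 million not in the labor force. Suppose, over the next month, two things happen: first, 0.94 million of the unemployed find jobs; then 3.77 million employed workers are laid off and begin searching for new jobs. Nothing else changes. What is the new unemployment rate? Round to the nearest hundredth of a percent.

New unemployment rate ≈ 9.84%.

Initially, labor force = 115.85 + 9.50 = 125.35 million, so u = 9.50/125.35 = 7.58%.
After the first change, unemployed falls and employed rises by 0.94; labor force unchanged → E = 116.79, U = 8.56, labor force = 125.35 million.
After the second change, employed falls and unemployed rises by 3.77; labor force unchanged → E = 113.02, U = 12.33, labor force = 125.35 million.
New unemployment rate = 12.33 / 125.35 = 9.84%.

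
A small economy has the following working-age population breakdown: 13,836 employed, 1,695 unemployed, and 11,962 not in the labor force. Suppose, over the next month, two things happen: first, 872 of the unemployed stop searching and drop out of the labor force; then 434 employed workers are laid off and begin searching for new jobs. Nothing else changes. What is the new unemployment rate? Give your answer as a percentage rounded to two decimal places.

New unemployment rate ≈ 8.57%.

Initially, labor force = 13,836 + 1,695 = 15,531, so u = 1,695/15,531 = 10.91%.
After the first change, unemployed and labor force both fall by 872 → E = 13,836, U = 823, labor force = 14,659.
After the second change, employed falls and unemployed rises by 434; labor force unchanged → E = 13,402, U = 1,257, labor force = 14,659.
New unemployment rate = 1,257 / 14,659 = 8.57%.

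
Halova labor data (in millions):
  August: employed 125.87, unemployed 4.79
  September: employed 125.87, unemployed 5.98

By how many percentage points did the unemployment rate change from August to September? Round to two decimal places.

August: labor force = 125.87 + 4.79 = 130.66; u = 4.79/130.66 = 3.67%.
September: labor force = 125.87 + 5.98 = 131.85; u = 5.98/131.85 = 4.54%.
Change = 4.54% − 3.67% = +0.87 pp.

The unemployment rate changed by +0.87 percentage points.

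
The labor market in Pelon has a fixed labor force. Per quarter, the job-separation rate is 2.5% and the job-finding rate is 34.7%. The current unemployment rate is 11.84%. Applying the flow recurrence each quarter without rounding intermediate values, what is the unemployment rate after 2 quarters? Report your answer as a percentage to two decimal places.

With a fixed labor force, u_{t+1} = u_t + s·(1−u_t) − f·u_t = u_t·(1−s−f) + s.
Here 1−s−f = 0.628 and s = 0.025.
u_1 = 0.118400 × 0.628 + 0.025 = 0.099355.
u_2 = 0.099355 × 0.628 + 0.025 = 0.087395.

Unemployment rate after two quarters ≈ 8.74%.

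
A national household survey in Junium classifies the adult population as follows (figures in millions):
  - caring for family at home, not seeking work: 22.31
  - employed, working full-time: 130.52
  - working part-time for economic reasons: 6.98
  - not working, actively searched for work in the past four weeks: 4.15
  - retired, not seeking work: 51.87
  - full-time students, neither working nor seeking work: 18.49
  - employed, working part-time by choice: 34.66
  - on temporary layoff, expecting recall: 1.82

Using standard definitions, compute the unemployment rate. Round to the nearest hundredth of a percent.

Unemployment rate ≈ 3.35%.

Employed = 130.52 + 6.98 + 34.66 = 172.16 million (anyone who worked, including part-time for economic reasons, counts as employed).
Unemployed = 4.15 + 1.82 = 5.97 million (jobless and actively searching, or on temporary layoff).
Labor force = 172.16 + 5.97 = 178.13 million.
Unemployment rate = 5.97 / 178.13 = 3.35%.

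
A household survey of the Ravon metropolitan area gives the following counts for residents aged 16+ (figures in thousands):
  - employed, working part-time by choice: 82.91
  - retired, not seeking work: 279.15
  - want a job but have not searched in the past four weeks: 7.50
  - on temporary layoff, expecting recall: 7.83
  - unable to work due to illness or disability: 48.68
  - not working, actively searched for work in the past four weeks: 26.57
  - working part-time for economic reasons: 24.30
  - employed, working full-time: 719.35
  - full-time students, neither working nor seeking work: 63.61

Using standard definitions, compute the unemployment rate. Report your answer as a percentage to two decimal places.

Unemployment rate ≈ 4.00%.

Employed = 82.91 + 24.30 + 719.35 = 826.56 thousand (anyone who worked, including part-time for economic reasons, counts as employed).
Unemployed = 7.83 + 26.57 = 34.40 thousand (jobless and actively searching, or on temporary layoff).
Labor force = 826.56 + 34.40 = 860.96 thousand.
Unemployment rate = 34.40 / 860.96 = 4.00%.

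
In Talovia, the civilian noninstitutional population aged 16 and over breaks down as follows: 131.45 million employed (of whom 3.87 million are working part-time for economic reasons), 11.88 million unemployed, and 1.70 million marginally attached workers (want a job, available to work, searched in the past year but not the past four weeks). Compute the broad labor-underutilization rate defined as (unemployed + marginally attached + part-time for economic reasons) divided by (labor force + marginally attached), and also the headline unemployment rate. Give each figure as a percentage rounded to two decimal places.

Broad underutilization rate ≈ 12.03%; headline unemployment rate ≈ 8.29%.

Labor force = 131.45 + 11.88 = 143.33 million.
Numerator = 11.88 + 1.70 + 3.87 = 17.45 million.
Denominator = 143.33 + 1.70 = 145.03 million.
Broad rate = 17.45 / 145.03 = 12.03%.
Headline unemployment rate = 11.88 / 143.33 = 8.29%.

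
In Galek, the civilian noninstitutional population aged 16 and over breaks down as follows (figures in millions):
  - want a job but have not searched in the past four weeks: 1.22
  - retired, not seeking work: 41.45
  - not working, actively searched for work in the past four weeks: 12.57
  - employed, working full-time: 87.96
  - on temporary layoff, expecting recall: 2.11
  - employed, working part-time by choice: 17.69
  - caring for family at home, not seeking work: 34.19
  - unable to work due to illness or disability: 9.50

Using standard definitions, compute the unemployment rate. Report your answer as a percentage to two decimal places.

Employed = 87.96 + 17.69 = 105.65 million.
Unemployed = 12.57 + 2.11 = 14.68 million (jobless and actively searching, or on temporary layoff).
Labor force = 105.65 + 14.68 = 120.33 million.
Unemployment rate = 14.68 / 120.33 = 12.20%.

Unemployment rate ≈ 12.20%.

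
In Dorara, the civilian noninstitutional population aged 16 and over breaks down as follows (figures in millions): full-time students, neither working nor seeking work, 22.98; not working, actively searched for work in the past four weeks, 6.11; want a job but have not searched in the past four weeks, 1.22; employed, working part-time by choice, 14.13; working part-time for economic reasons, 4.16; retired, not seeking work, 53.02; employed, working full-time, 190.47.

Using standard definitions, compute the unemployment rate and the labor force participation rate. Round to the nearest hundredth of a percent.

Employed = 14.13 + 4.16 + 190.47 = 208.76 million (anyone who worked, including part-time for economic reasons, counts as employed).
Unemployed = 6.11 million.
Labor force = 208.76 + 6.11 = 214.87 million.
Not in labor force = 22.98 + 1.22 + 53.02 = 77.22 million (those not working and not actively searching are outside the labor force — including those who want a job but have given up searching).
Civilian working-age population = 214.87 + 77.22 = 292.09 million.
Unemployment rate = 6.11 / 214.87 = 2.84%.
Labor force participation rate = 214.87 / 292.09 = 73.56%.

Unemployment rate ≈ 2.84%; labor force participation rate ≈ 73.56%.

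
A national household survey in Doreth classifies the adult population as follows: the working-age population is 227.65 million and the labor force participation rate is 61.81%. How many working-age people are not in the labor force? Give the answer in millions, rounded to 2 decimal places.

Share not in the labor force = 1 − 0.6181 = 0.3819.
Not in labor force = 0.3819 × 227.65 ≈ 86.94 million.

About 86.94 million are not in the labor force.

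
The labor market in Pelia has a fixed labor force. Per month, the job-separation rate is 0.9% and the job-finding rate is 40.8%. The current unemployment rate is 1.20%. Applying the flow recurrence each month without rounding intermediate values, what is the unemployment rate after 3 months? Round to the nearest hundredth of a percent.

With a fixed labor force, u_{t+1} = u_t + s·(1−u_t) − f·u_t = u_t·(1−s−f) + s.
Here 1−s−f = 0.583 and s = 0.009.
u_1 = 0.012000 × 0.583 + 0.009 = 0.015996.
u_2 = 0.015996 × 0.583 + 0.009 = 0.018326.
u_3 = 0.018326 × 0.583 + 0.009 = 0.019684.

Unemployment rate after three months ≈ 1.97%.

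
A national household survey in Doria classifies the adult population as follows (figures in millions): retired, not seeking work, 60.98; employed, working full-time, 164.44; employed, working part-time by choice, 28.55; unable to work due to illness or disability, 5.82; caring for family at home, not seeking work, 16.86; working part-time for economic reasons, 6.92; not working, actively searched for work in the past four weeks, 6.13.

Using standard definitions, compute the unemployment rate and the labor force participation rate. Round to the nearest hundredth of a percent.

Unemployment rate ≈ 2.98%; labor force participation rate ≈ 71.12%.

Employed = 164.44 + 28.55 + 6.92 = 199.91 million (anyone who worked, including part-time for economic reasons, counts as employed).
Unemployed = 6.13 million.
Labor force = 199.91 + 6.13 = 206.04 million.
Not in labor force = 60.98 + 5.82 + 16.86 = 83.66 million (those not working and not actively searching are outside the labor force).
Civilian working-age population = 206.04 + 83.66 = 289.70 million.
Unemployment rate = 6.13 / 206.04 = 2.98%.
Labor force participation rate = 206.04 / 289.70 = 71.12%.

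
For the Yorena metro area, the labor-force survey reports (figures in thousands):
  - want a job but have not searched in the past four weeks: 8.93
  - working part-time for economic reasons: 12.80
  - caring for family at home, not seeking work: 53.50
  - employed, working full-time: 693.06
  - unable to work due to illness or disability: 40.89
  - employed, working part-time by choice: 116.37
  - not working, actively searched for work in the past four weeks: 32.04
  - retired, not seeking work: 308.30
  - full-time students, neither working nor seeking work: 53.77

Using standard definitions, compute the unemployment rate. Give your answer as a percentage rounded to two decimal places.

Employed = 12.80 + 693.06 + 116.37 = 822.23 thousand (anyone who worked, including part-time for economic reasons, counts as employed).
Unemployed = 32.04 thousand.
Labor force = 822.23 + 32.04 = 854.27 thousand.
Unemployment rate = 32.04 / 854.27 = 3.75%.

Unemployment rate ≈ 3.75%.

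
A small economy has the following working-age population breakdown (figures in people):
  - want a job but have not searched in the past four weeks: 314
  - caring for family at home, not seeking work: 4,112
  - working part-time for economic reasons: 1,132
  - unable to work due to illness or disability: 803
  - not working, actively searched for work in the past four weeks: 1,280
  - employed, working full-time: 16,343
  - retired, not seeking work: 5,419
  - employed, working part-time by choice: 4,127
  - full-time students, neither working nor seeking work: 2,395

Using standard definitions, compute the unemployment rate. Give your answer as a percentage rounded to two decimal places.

Employed = 1,132 + 16,343 + 4,127 = 21,602 (anyone who worked, including part-time for economic reasons, counts as employed).
Unemployed = 1,280.
Labor force = 21,602 + 1,280 = 22,882.
Unemployment rate = 1,280 / 22,882 = 5.59%.

Unemployment rate ≈ 5.59%.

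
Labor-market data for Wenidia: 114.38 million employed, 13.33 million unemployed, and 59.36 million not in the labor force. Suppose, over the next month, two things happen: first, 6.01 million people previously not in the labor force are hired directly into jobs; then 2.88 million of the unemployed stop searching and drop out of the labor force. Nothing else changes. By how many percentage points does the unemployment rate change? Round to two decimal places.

Initially, labor force = 114.38 + 13.33 = 127.71 million, so u = 13.33/127.71 = 10.44%.
After the first change, employed and labor force both rise by 6.01; unemployed unchanged → E = 120.39, U = 13.33, labor force = 133.72 million.
After the second change, unemployed and labor force both fall by 2.88 → E = 120.39, U = 10.45, labor force = 130.84 million.
New unemployment rate = 10.45 / 130.84 = 7.99%.
Change = 7.99% − 10.44% = −2.45 percentage points.

The unemployment rate changes by −2.45 percentage points.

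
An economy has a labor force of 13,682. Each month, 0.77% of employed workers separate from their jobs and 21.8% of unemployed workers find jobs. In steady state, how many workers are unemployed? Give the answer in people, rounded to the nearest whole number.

Steady-state unemployment rate u* = s/(s+f) = 0.77/(0.77+21.8) = 0.034116.
Unemployed = u* × labor force = 0.034116 × 13,682 ≈ 467.

About 467 are unemployed in steady state.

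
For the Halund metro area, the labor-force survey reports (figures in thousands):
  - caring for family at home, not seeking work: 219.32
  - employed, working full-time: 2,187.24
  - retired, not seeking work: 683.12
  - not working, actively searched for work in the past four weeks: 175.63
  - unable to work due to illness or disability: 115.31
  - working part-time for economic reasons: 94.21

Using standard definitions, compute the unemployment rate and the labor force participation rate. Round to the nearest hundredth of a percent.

Unemployment rate ≈ 7.15%; labor force participation rate ≈ 70.71%.

Employed = 2,187.24 + 94.21 = 2,281.45 thousand (anyone who worked, including part-time for economic reasons, counts as employed).
Unemployed = 175.63 thousand.
Labor force = 2,281.45 + 175.63 = 2,457.08 thousand.
Not in labor force = 219.32 + 683.12 + 115.31 = 1,017.75 thousand (those not working and not actively searching are outside the labor force).
Civilian working-age population = 2,457.08 + 1,017.75 = 3,474.83 thousand.
Unemployment rate = 175.63 / 2,457.08 = 7.15%.
Labor force participation rate = 2,457.08 / 3,474.83 = 70.71%.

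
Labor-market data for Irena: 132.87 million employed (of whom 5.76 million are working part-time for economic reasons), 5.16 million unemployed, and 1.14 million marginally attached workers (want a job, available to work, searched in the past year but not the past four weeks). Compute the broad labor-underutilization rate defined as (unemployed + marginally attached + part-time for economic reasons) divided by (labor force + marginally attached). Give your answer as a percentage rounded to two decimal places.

Broad underutilization rate ≈ 8.67%.

Labor force = 132.87 + 5.16 = 138.03 million.
Numerator = 5.16 + 1.14 + 5.76 = 12.06 million.
Denominator = 138.03 + 1.14 = 139.17 million.
Broad rate = 12.06 / 139.17 = 8.67%.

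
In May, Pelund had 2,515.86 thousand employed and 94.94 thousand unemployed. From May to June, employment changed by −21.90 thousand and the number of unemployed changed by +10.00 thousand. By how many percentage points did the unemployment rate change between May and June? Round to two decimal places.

May: labor force = 2,515.86 + 94.94 = 2,610.80; u = 94.94/2,610.80 = 3.64%.
June: labor force = 2,493.96 + 104.94 = 2,598.90; u = 104.94/2,598.90 = 4.04%.
Change = 4.04% − 3.64% = +0.40 pp.

The unemployment rate changed by +0.40 percentage points.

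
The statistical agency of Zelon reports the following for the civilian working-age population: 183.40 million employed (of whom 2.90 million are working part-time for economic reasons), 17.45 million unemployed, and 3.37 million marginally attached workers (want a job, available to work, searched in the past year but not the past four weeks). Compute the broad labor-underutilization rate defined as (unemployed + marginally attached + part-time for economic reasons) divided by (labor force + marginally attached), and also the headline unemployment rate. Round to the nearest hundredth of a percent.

Broad underutilization rate ≈ 11.61%; headline unemployment rate ≈ 8.69%.

Labor force = 183.40 + 17.45 = 200.85 million.
Numerator = 17.45 + 3.37 + 2.90 = 23.72 million.
Denominator = 200.85 + 3.37 = 204.22 million.
Broad rate = 23.72 / 204.22 = 11.61%.
Headline unemployment rate = 17.45 / 200.85 = 8.69%.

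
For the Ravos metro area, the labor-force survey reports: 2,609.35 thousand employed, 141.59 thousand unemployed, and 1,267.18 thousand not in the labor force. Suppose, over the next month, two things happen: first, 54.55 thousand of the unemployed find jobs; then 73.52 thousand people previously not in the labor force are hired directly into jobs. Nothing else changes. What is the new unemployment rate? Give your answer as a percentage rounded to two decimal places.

New unemployment rate ≈ 3.08%.

Initially, labor force = 2,609.35 + 141.59 = 2,750.94 thousand, so u = 141.59/2,750.94 = 5.15%.
After the first change, unemployed falls and employed rises by 54.55; labor force unchanged → E = 2,663.90, U = 87.04, labor force = 2,750.94 thousand.
After the second change, employed and labor force both rise by 73.52; unemployed unchanged → E = 2,737.42, U = 87.04, labor force = 2,824.46 thousand.
New unemployment rate = 87.04 / 2,824.46 = 3.08%.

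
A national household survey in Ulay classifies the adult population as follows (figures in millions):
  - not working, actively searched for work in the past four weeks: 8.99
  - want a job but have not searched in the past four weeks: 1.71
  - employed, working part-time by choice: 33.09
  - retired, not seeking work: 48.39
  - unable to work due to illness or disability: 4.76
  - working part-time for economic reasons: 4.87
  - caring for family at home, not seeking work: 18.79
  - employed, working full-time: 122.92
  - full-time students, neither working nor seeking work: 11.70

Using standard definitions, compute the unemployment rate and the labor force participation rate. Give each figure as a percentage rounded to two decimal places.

Unemployment rate ≈ 5.29%; labor force participation rate ≈ 66.56%.

Employed = 33.09 + 4.87 + 122.92 = 160.88 million (anyone who worked, including part-time for economic reasons, counts as employed).
Unemployed = 8.99 million.
Labor force = 160.88 + 8.99 = 169.87 million.
Not in labor force = 1.71 + 48.39 + 4.76 + 18.79 + 11.70 = 85.35 million (those not working and not actively searching are outside the labor force — including those who want a job but have given up searching).
Civilian working-age population = 169.87 + 85.35 = 255.22 million.
Unemployment rate = 8.99 / 169.87 = 5.29%.
Labor force participation rate = 169.87 / 255.22 = 66.56%.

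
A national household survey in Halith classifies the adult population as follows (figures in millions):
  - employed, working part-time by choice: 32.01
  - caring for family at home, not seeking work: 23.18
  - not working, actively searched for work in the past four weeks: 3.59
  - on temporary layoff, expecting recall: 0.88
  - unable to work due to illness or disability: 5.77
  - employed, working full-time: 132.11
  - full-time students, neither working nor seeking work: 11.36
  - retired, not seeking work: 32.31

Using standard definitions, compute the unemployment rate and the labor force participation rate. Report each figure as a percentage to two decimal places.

Employed = 32.01 + 132.11 = 164.12 million.
Unemployed = 3.59 + 0.88 = 4.47 million (jobless and actively searching, or on temporary layoff).
Labor force = 164.12 + 4.47 = 168.59 million.
Not in labor force = 23.18 + 5.77 + 11.36 + 32.31 = 72.62 million (those not working and not actively searching are outside the labor force).
Civilian working-age population = 168.59 + 72.62 = 241.21 million.
Unemployment rate = 4.47 / 168.59 = 2.65%.
Labor force participation rate = 168.59 / 241.21 = 69.89%.

Unemployment rate ≈ 2.65%; labor force participation rate ≈ 69.89%.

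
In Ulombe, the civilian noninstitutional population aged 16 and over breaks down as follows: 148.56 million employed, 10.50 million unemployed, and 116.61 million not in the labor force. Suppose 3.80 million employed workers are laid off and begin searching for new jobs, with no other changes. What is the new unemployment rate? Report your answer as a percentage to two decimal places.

New unemployment rate ≈ 8.99%.

Initially, labor force = 148.56 + 10.50 = 159.06 million, so u = 10.50/159.06 = 6.60%.
After the change, employed falls and unemployed rises by 3.80; labor force unchanged → E = 144.76, U = 14.30, labor force = 159.06 million.
New unemployment rate = 14.30 / 159.06 = 8.99%.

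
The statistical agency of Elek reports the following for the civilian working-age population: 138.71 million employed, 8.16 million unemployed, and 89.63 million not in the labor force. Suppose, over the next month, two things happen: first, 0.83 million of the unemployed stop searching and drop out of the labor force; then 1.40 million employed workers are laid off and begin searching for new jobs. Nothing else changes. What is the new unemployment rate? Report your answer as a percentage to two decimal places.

New unemployment rate ≈ 5.98%.

Initially, labor force = 138.71 + 8.16 = 146.87 million, so u = 8.16/146.87 = 5.56%.
After the first change, unemployed and labor force both fall by 0.83 → E = 138.71, U = 7.33, labor force = 146.04 million.
After the second change, employed falls and unemployed rises by 1.40; labor force unchanged → E = 137.31, U = 8.73, labor force = 146.04 million.
New unemployment rate = 8.73 / 146.04 = 5.98%.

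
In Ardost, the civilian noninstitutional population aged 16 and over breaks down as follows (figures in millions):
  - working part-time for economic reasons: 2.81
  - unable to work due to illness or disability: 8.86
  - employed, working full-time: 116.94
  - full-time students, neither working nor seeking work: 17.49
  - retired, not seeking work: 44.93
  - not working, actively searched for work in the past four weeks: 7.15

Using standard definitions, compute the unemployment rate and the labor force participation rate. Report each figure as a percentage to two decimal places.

Employed = 2.81 + 116.94 = 119.75 million (anyone who worked, including part-time for economic reasons, counts as employed).
Unemployed = 7.15 million.
Labor force = 119.75 + 7.15 = 126.90 million.
Not in labor force = 8.86 + 17.49 + 44.93 = 71.28 million (those not working and not actively searching are outside the labor force).
Civilian working-age population = 126.90 + 71.28 = 198.18 million.
Unemployment rate = 7.15 / 126.90 = 5.63%.
Labor force participation rate = 126.90 / 198.18 = 64.03%.

Unemployment rate ≈ 5.63%; labor force participation rate ≈ 64.03%.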